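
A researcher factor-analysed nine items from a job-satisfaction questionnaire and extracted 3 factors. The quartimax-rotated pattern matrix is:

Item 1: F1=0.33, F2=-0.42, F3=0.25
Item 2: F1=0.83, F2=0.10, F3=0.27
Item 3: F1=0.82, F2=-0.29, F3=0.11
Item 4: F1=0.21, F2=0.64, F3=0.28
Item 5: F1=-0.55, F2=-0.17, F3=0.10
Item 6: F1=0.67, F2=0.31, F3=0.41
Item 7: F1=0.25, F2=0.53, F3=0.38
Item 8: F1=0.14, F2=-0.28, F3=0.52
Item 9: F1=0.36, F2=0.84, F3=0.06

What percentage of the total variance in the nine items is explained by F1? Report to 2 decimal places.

SS loadings for F1 = 0.33² + 0.83² + 0.82² + 0.21² + (-0.55)² + 0.67² + 0.25² + 0.14² + 0.36² = 2.4774
With 9 standardized items, total variance = 9. Proportion = 2.4774/9 = 0.2753 → 27.53%.

27.53%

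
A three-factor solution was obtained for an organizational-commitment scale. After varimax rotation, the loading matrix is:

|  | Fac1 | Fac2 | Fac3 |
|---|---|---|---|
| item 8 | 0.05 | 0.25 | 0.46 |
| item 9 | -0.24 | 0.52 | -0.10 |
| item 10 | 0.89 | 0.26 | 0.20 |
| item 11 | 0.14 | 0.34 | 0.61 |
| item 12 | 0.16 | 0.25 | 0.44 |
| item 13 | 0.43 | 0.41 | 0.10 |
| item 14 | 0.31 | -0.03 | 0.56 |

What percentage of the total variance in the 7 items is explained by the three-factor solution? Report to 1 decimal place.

44.0%

Communalities: 0.2766, 0.3380, 0.8997, 0.5073, 0.2817, 0.3630, 0.4106; Σh² = 3.0769.
Total variance with 7 standardized items is 7, so the solution explains 3.0769/7 = 0.4396 = 43.96%.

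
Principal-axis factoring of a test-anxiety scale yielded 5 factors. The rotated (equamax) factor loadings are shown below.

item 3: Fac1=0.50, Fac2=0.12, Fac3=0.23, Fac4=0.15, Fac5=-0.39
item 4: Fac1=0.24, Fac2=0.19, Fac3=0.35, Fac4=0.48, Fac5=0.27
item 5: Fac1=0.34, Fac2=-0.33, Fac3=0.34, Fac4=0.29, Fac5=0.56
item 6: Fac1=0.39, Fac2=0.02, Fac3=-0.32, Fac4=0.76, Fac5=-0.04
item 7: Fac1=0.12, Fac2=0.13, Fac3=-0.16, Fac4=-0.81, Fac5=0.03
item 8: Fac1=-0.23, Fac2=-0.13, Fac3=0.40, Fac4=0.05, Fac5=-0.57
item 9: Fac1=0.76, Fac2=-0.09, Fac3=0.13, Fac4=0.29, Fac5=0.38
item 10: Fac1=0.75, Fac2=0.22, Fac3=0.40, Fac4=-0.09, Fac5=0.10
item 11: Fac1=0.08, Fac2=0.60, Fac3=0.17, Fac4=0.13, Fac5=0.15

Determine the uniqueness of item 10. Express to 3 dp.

h² = 0.75² + 0.22² + 0.40² + (-0.09)² + 0.10² = 0.5625 + 0.0484 + 0.1600 + 0.0081 + 0.0100 = 0.7890
Uniqueness u² = 1 − h² = 1 − 0.7890 = 0.2110

0.211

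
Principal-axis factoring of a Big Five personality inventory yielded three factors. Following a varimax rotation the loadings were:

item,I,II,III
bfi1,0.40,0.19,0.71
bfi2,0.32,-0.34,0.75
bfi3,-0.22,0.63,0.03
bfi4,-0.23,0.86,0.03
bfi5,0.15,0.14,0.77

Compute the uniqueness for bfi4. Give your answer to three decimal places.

0.207

h² = (-0.23)² + 0.86² + 0.03² = 0.0529 + 0.7396 + 0.0009 = 0.7934
Uniqueness u² = 1 − h² = 1 − 0.7934 = 0.2066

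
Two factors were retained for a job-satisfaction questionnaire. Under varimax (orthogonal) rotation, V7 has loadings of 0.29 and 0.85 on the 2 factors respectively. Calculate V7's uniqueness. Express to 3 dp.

h² = 0.29² + 0.85² = 0.0841 + 0.7225 = 0.8066
Uniqueness u² = 1 − h² = 1 − 0.8066 = 0.1934

0.193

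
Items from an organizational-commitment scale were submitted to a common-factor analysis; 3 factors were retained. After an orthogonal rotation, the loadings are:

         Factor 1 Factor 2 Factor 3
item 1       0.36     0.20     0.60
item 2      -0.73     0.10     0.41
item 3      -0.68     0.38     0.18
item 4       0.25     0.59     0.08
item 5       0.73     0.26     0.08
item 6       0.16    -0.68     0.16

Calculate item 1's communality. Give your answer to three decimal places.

0.530

h² = 0.36² + 0.20² + 0.60² = 0.1296 + 0.0400 + 0.3600 = 0.5296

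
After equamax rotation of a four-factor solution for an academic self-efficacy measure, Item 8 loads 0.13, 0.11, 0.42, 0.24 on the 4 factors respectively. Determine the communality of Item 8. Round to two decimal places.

h² = 0.13² + 0.11² + 0.42² + 0.24² = 0.0169 + 0.0121 + 0.1764 + 0.0576 = 0.2630

0.26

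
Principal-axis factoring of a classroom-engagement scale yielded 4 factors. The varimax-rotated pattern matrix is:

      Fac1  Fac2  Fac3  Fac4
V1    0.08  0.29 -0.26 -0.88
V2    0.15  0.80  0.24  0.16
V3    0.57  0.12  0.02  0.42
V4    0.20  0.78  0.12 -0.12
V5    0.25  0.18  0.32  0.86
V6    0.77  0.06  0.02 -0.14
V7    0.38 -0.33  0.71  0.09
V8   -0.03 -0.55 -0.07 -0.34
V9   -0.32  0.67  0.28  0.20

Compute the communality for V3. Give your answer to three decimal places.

h² = 0.57² + 0.12² + 0.02² + 0.42² = 0.3249 + 0.0144 + 0.0004 + 0.1764 = 0.5161

0.516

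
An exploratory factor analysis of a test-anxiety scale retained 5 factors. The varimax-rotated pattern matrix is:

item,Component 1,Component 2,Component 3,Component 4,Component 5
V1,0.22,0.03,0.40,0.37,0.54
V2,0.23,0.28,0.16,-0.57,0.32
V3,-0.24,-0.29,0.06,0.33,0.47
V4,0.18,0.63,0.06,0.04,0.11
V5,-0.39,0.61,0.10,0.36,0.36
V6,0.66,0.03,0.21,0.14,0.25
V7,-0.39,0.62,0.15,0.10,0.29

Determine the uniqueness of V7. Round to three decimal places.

0.347

h² = (-0.39)² + 0.62² + 0.15² + 0.10² + 0.29² = 0.1521 + 0.3844 + 0.0225 + 0.0100 + 0.0841 = 0.6531
Uniqueness u² = 1 − h² = 1 − 0.6531 = 0.3469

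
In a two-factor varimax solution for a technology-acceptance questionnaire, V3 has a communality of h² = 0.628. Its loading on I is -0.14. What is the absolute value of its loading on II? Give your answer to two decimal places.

0.78

Under orthogonal rotation h² = Σλ², so λ_II² = h² − (0.0196) = 0.628 − 0.0196 = 0.6084.
|λ| = √0.6084 = 0.7800.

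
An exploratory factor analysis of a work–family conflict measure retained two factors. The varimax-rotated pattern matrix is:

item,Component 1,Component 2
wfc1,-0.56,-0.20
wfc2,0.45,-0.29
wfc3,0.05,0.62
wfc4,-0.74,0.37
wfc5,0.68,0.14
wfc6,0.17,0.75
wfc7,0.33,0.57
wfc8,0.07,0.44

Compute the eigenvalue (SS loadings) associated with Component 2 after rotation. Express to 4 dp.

SS loadings for Component 2 = (-0.20)² + (-0.29)² + 0.62² + 0.37² + 0.14² + 0.75² + 0.57² + 0.44² = 0.0400 + 0.0841 + 0.3844 + 0.1369 + 0.0196 + 0.5625 + 0.3249 + 0.1936 = 1.7460

1.7460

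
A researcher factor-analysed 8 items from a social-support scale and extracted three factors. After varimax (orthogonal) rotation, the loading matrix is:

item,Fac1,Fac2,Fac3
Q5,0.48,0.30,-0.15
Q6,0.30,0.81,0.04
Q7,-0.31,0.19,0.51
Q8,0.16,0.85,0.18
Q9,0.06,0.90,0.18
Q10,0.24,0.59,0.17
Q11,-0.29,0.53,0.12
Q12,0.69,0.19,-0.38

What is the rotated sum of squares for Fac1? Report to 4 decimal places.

SS loadings for Fac1 = 0.48² + 0.30² + (-0.31)² + 0.16² + 0.06² + 0.24² + (-0.29)² + 0.69² = 0.2304 + 0.0900 + 0.0961 + 0.0256 + 0.0036 + 0.0576 + 0.0841 + 0.4761 = 1.0635

1.0635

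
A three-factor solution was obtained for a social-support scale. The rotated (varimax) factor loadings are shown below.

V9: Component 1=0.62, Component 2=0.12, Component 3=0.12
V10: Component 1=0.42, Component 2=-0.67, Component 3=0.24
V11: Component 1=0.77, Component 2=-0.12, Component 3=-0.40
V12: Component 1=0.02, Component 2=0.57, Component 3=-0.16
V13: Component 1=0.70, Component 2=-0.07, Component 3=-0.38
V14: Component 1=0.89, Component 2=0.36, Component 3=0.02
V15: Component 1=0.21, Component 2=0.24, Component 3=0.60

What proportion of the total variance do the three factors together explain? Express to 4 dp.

Communalities: 0.4132, 0.6829, 0.7673, 0.3509, 0.6393, 0.9221, 0.4617; Σh² = 4.2374.
Total variance with 7 standardized items is 7, so the solution explains 4.2374/7 = 0.6053.

0.6053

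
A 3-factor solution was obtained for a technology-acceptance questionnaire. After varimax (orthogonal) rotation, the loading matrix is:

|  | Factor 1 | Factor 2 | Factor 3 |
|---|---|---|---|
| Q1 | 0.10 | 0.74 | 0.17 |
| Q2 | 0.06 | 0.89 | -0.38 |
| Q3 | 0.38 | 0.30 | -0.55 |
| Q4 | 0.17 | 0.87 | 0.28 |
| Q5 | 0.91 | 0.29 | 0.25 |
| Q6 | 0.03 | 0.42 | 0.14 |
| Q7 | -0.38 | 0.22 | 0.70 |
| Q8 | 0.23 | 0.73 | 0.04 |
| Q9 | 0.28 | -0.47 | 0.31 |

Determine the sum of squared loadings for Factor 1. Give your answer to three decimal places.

1.292

SS loadings for Factor 1 = 0.10² + 0.06² + 0.38² + 0.17² + 0.91² + 0.03² + (-0.38)² + 0.23² + 0.28² = 0.0100 + 0.0036 + 0.1444 + 0.0289 + 0.8281 + 0.0009 + 0.1444 + 0.0529 + 0.0784 = 1.2916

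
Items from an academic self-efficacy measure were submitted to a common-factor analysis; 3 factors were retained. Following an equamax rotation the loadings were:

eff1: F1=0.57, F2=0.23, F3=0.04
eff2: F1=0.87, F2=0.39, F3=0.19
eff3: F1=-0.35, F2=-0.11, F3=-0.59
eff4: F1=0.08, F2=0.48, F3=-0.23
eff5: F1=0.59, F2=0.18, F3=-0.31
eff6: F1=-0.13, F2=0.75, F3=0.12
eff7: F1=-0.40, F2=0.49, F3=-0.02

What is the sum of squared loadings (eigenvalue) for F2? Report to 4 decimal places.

1.2825

SS loadings for F2 = 0.23² + 0.39² + (-0.11)² + 0.48² + 0.18² + 0.75² + 0.49² = 0.0529 + 0.1521 + 0.0121 + 0.2304 + 0.0324 + 0.5625 + 0.2401 = 1.2825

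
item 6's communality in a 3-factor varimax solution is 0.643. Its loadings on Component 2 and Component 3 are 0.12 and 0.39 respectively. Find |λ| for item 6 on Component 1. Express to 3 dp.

Under orthogonal rotation h² = Σλ², so λ_Component 1² = h² − (0.1665) = 0.643 − 0.1665 = 0.4765.
|λ| = √0.4765 = 0.6903.

0.690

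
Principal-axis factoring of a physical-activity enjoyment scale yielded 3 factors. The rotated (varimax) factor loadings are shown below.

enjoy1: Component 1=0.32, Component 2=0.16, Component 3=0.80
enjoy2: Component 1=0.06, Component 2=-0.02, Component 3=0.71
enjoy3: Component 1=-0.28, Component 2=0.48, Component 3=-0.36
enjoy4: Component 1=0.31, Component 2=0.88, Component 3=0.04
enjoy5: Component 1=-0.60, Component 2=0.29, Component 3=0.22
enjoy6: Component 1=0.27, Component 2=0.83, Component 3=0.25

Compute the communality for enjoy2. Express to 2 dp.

0.51

h² = 0.06² + (-0.02)² + 0.71² = 0.0036 + 0.0004 + 0.5041 = 0.5081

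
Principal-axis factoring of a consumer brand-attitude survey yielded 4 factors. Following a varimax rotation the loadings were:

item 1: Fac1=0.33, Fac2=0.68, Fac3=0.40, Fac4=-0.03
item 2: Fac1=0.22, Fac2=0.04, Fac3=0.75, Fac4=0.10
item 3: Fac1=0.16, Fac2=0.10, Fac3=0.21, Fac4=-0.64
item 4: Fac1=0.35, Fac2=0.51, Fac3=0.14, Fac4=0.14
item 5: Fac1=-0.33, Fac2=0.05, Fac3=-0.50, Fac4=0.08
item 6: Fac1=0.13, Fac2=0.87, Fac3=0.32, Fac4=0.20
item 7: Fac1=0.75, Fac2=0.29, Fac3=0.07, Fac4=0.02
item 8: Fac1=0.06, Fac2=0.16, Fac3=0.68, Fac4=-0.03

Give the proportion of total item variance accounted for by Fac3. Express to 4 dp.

SS loadings for Fac3 = 0.40² + 0.75² + 0.21² + 0.14² + (-0.50)² + 0.32² + 0.07² + 0.68² = 1.6059
Proportion of variance = 1.6059 / 8 = 0.2007.

0.2007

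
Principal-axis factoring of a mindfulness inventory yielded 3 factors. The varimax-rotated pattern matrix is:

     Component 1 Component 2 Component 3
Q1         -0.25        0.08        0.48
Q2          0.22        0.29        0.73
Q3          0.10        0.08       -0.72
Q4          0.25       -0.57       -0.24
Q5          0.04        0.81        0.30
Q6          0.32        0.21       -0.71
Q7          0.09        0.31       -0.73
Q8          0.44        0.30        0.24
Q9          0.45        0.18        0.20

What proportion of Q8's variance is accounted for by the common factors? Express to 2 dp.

h² = 0.44² + 0.30² + 0.24² = 0.1936 + 0.0900 + 0.0576 = 0.3412

0.34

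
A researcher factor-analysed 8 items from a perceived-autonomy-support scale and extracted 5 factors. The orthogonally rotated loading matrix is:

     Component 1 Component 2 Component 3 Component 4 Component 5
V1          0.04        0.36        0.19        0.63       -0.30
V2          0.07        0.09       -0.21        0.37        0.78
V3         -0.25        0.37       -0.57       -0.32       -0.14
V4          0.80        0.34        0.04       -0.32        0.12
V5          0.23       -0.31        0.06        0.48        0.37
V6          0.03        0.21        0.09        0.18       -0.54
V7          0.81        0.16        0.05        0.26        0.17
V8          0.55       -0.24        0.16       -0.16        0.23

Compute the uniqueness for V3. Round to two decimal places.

h² = (-0.25)² + 0.37² + (-0.57)² + (-0.32)² + (-0.14)² = 0.0625 + 0.1369 + 0.3249 + 0.1024 + 0.0196 = 0.6463
Uniqueness u² = 1 − h² = 1 − 0.6463 = 0.3537

0.35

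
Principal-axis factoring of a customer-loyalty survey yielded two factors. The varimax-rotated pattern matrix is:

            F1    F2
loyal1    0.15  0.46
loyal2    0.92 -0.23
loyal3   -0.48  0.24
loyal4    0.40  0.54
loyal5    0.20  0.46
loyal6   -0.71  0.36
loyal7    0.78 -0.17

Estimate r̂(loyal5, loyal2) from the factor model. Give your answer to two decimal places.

r̂ = Σ λ_i·λ_j across factors = (0.20)(0.92) + (0.46)(-0.23)
  = +0.1840 -0.1058 = 0.0782

0.08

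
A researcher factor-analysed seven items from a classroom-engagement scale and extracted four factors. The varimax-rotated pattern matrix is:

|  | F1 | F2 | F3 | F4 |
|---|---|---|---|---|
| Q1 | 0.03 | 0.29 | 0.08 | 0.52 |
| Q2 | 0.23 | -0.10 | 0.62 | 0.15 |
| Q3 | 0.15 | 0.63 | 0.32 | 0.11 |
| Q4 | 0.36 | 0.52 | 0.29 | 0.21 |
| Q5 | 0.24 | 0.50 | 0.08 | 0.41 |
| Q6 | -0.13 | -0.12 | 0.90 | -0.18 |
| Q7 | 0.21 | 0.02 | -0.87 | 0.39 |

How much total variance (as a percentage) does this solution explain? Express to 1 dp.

60.0%

SS loadings by factor: 0.3245, 1.0262, 2.1506, 0.7017; total = 4.2030.
Total variance with 7 standardized items is 7, so the solution explains 4.2030/7 = 0.6004 = 60.04%.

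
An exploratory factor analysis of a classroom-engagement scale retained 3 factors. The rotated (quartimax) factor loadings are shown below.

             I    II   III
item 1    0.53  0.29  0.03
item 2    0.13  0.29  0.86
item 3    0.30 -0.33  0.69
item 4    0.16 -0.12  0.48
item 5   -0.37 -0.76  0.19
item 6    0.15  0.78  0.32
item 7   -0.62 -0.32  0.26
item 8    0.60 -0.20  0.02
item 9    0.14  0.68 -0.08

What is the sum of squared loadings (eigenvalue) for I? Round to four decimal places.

1.3368

SS loadings for I = 0.53² + 0.13² + 0.30² + 0.16² + (-0.37)² + 0.15² + (-0.62)² + 0.60² + 0.14² = 0.2809 + 0.0169 + 0.0900 + 0.0256 + 0.1369 + 0.0225 + 0.3844 + 0.3600 + 0.0196 = 1.3368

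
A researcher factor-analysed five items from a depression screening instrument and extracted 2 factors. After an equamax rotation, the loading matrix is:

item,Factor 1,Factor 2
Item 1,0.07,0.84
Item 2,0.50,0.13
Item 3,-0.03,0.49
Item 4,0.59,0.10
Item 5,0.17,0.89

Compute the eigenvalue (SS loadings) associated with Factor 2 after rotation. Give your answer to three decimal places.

SS loadings for Factor 2 = 0.84² + 0.13² + 0.49² + 0.10² + 0.89² = 0.7056 + 0.0169 + 0.2401 + 0.0100 + 0.7921 = 1.7647

1.765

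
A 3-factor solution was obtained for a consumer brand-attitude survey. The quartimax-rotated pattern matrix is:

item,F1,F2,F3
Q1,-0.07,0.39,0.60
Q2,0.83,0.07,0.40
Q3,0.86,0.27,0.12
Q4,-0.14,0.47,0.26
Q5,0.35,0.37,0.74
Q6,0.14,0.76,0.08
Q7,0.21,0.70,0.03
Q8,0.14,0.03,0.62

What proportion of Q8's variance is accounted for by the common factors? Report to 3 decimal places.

0.405

h² = 0.14² + 0.03² + 0.62² = 0.0196 + 0.0009 + 0.3844 = 0.4049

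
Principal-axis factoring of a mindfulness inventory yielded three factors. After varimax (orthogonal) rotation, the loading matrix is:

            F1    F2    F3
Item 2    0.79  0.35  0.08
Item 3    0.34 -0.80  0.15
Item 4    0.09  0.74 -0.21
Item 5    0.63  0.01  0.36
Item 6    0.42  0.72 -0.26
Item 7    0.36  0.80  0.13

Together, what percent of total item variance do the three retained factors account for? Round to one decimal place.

70.1%

Communalities: 0.7530, 0.7781, 0.5998, 0.5266, 0.7624, 0.7865; Σh² = 4.2064.
Total variance with 6 standardized items is 6, so the solution explains 4.2064/6 = 0.7011 = 70.11%.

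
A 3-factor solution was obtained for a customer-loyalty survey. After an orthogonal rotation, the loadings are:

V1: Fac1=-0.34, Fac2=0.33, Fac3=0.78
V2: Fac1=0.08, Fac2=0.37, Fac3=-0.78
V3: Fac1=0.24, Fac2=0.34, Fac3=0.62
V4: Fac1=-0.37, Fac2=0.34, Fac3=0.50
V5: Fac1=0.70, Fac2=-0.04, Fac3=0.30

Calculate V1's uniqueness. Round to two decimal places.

h² = (-0.34)² + 0.33² + 0.78² = 0.1156 + 0.1089 + 0.6084 = 0.8329
Uniqueness u² = 1 − h² = 1 − 0.8329 = 0.1671

0.17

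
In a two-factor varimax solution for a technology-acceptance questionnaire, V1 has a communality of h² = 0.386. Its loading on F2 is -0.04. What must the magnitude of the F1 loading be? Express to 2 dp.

Under orthogonal rotation h² = Σλ², so λ_F1² = h² − (0.0016) = 0.386 − 0.0016 = 0.3844.
|λ| = √0.3844 = 0.6200.

0.62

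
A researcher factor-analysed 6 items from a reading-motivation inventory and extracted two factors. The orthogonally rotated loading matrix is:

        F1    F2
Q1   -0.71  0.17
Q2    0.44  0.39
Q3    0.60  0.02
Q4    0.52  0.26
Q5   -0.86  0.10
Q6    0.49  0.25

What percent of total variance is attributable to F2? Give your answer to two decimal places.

5.36%

SS loadings for F2 = 0.17² + 0.39² + 0.02² + 0.26² + 0.10² + 0.25² = 0.3215
With 6 standardized items, total variance = 6. Proportion = 0.3215/6 = 0.0536 → 5.36%.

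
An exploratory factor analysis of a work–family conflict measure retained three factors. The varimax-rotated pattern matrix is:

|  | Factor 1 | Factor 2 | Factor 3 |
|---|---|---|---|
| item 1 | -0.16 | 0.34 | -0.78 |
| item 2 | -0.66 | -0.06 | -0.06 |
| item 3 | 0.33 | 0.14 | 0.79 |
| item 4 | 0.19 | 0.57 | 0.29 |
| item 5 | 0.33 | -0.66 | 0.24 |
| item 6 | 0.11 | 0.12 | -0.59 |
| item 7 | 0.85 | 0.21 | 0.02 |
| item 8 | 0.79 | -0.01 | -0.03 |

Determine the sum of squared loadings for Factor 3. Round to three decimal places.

SS loadings for Factor 3 = (-0.78)² + (-0.06)² + 0.79² + 0.29² + 0.24² + (-0.59)² + 0.02² + (-0.03)² = 0.6084 + 0.0036 + 0.6241 + 0.0841 + 0.0576 + 0.3481 + 0.0004 + 0.0009 = 1.7272

1.727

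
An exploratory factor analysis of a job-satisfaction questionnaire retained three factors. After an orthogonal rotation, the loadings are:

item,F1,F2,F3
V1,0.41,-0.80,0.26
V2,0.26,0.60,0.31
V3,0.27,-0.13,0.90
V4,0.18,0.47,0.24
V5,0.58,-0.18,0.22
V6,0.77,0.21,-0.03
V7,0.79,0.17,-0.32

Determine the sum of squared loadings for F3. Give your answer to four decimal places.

SS loadings for F3 = 0.26² + 0.31² + 0.90² + 0.24² + 0.22² + (-0.03)² + (-0.32)² = 0.0676 + 0.0961 + 0.8100 + 0.0576 + 0.0484 + 0.0009 + 0.1024 = 1.1830

1.1830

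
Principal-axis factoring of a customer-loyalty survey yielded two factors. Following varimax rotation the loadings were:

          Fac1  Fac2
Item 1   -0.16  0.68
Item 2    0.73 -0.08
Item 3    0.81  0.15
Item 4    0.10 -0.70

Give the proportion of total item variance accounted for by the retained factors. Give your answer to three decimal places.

SS loadings by factor: 1.2246, 0.9813; total = 2.2059.
Total variance with 4 standardized items is 4, so the solution explains 2.2059/4 = 0.5515.

0.551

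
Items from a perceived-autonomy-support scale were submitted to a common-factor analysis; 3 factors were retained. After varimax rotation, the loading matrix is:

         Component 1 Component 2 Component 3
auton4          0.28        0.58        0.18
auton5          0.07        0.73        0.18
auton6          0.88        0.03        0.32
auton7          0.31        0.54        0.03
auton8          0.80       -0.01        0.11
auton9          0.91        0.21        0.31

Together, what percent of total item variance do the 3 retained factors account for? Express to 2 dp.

65.07%

SS loadings by factor: 2.4219, 1.2060, 0.2763; total = 3.9042.
Total variance with 6 standardized items is 6, so the solution explains 3.9042/6 = 0.6507 = 65.07%.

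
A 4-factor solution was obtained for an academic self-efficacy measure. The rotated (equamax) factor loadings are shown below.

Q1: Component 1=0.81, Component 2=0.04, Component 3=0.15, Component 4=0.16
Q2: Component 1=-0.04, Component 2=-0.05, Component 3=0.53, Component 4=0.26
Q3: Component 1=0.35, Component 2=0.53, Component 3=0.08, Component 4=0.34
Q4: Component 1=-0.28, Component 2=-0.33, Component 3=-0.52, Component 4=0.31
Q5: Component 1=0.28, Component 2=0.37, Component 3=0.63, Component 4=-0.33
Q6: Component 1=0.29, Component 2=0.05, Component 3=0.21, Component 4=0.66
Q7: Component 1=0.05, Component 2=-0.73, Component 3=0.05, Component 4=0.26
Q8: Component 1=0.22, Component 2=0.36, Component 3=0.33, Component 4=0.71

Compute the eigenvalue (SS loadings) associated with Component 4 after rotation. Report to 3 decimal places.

SS loadings for Component 4 = 0.16² + 0.26² + 0.34² + 0.31² + (-0.33)² + 0.66² + 0.26² + 0.71² = 0.0256 + 0.0676 + 0.1156 + 0.0961 + 0.1089 + 0.4356 + 0.0676 + 0.5041 = 1.4211

1.421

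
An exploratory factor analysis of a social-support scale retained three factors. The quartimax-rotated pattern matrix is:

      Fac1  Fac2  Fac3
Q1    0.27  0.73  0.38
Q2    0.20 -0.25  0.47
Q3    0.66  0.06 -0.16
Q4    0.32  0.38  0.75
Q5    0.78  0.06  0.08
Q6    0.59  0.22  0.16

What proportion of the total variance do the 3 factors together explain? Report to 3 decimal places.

SS loadings by factor: 1.6074, 0.7954, 0.9854; total = 3.3882.
Total variance with 6 standardized items is 6, so the solution explains 3.3882/6 = 0.5647.

0.565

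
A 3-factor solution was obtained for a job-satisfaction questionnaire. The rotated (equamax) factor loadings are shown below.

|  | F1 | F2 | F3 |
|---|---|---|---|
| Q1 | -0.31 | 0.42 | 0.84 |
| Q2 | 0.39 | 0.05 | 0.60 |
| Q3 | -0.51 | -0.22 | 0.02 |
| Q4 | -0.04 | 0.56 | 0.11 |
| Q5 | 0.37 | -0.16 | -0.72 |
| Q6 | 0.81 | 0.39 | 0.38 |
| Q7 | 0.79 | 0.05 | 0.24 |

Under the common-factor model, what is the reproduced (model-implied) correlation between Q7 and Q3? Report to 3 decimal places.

r̂ = Σ λ_i·λ_j across factors = (0.79)(-0.51) + (0.05)(-0.22) + (0.24)(0.02)
  = -0.4029 -0.0110 +0.0048 = -0.4091

-0.409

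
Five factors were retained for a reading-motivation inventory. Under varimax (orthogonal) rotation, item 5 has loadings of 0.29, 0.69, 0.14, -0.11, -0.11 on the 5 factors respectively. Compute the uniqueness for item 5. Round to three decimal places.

0.396

h² = 0.29² + 0.69² + 0.14² + (-0.11)² + (-0.11)² = 0.0841 + 0.4761 + 0.0196 + 0.0121 + 0.0121 = 0.6040
Uniqueness u² = 1 − h² = 1 − 0.6040 = 0.3960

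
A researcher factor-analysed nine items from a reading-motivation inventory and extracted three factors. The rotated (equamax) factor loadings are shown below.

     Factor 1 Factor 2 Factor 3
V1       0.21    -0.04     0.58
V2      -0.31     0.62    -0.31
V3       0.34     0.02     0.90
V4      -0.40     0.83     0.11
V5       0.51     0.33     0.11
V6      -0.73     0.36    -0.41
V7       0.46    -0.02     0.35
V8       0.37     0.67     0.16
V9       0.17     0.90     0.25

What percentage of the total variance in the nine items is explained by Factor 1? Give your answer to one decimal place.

SS loadings for Factor 1 = 0.21² + (-0.31)² + 0.34² + (-0.40)² + 0.51² + (-0.73)² + 0.46² + 0.37² + 0.17² = 1.5862
With 9 standardized items, total variance = 9. Proportion = 1.5862/9 = 0.1762 → 17.62%.

17.6%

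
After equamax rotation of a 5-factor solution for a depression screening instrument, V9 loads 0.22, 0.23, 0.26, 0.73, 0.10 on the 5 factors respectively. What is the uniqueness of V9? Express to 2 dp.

0.29

h² = 0.22² + 0.23² + 0.26² + 0.73² + 0.10² = 0.0484 + 0.0529 + 0.0676 + 0.5329 + 0.0100 = 0.7118
Uniqueness u² = 1 − h² = 1 − 0.7118 = 0.2882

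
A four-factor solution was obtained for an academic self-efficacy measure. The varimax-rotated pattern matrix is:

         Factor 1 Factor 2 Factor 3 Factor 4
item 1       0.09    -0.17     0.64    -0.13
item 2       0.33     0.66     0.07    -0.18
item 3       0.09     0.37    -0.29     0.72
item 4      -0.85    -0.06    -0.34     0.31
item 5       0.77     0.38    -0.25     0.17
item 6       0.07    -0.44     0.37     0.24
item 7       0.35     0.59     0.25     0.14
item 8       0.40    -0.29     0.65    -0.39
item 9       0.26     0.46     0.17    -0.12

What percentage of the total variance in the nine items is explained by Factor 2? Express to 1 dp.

SS loadings for Factor 2 = (-0.17)² + 0.66² + 0.37² + (-0.06)² + 0.38² + (-0.44)² + 0.59² + (-0.29)² + 0.46² = 1.5868
With 9 standardized items, total variance = 9. Proportion = 1.5868/9 = 0.1763 → 17.63%.

17.6%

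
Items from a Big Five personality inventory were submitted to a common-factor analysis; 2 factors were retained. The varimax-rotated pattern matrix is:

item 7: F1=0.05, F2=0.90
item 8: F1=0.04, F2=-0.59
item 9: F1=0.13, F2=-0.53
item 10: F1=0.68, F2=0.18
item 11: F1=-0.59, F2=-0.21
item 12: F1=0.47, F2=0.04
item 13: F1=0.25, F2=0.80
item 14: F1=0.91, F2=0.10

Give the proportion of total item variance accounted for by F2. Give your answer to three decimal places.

SS loadings for F2 = 0.90² + (-0.59)² + (-0.53)² + 0.18² + (-0.21)² + 0.04² + 0.80² + 0.10² = 2.1671
Proportion of variance = 2.1671 / 8 = 0.2709.

0.271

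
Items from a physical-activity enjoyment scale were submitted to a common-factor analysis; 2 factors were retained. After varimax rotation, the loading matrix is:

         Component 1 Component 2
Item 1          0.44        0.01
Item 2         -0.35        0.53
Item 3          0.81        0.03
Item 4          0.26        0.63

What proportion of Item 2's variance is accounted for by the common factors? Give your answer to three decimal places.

0.403

h² = (-0.35)² + 0.53² = 0.1225 + 0.2809 = 0.4034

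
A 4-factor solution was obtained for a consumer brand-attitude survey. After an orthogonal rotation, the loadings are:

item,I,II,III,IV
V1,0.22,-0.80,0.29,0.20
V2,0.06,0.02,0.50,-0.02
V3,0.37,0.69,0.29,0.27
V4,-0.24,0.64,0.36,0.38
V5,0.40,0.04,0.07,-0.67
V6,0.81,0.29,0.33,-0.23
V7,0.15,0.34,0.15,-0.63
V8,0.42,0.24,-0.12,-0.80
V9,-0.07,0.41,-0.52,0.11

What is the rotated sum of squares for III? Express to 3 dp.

0.969

SS loadings for III = 0.29² + 0.50² + 0.29² + 0.36² + 0.07² + 0.33² + 0.15² + (-0.12)² + (-0.52)² = 0.0841 + 0.2500 + 0.0841 + 0.1296 + 0.0049 + 0.1089 + 0.0225 + 0.0144 + 0.2704 = 0.9689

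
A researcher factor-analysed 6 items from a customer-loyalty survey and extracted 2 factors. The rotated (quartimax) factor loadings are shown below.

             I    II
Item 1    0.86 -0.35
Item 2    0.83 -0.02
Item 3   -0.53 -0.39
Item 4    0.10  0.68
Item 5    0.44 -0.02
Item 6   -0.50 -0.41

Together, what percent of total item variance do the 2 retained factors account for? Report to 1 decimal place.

51.1%

SS loadings by factor: 2.1630, 0.9059; total = 3.0689.
Total variance with 6 standardized items is 6, so the solution explains 3.0689/6 = 0.5115 = 51.15%.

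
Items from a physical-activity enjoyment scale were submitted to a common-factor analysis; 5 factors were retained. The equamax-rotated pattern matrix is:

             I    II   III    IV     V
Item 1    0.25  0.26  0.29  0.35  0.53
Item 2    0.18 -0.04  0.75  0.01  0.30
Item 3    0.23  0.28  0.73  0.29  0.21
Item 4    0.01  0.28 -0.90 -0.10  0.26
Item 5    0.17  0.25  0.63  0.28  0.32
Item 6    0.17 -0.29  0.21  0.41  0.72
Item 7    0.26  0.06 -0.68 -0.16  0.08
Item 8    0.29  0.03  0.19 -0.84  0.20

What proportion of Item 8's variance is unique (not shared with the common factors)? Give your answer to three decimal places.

0.133

h² = 0.29² + 0.03² + 0.19² + (-0.84)² + 0.20² = 0.0841 + 0.0009 + 0.0361 + 0.7056 + 0.0400 = 0.8667
Uniqueness u² = 1 − h² = 1 − 0.8667 = 0.1333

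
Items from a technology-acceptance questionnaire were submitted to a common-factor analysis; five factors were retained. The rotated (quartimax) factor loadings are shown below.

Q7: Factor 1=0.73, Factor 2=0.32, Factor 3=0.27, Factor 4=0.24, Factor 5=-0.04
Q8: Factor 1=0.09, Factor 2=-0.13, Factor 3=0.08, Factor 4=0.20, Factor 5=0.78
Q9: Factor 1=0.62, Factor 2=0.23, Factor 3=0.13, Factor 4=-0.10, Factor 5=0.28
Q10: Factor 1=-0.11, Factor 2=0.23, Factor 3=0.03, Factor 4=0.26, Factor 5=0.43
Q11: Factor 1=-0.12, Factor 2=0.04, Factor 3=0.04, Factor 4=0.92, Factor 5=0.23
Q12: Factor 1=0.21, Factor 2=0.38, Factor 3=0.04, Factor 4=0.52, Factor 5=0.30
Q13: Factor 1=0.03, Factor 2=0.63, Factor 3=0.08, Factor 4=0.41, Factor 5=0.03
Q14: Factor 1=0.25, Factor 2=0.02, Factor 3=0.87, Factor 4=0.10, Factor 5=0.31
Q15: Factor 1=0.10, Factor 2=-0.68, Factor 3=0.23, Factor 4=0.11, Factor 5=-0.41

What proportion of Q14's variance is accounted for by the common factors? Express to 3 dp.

0.926

h² = 0.25² + 0.02² + 0.87² + 0.10² + 0.31² = 0.0625 + 0.0004 + 0.7569 + 0.0100 + 0.0961 = 0.9259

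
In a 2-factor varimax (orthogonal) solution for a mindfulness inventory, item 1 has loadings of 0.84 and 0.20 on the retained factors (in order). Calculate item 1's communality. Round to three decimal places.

0.746

h² = 0.84² + 0.20² = 0.7056 + 0.0400 = 0.7456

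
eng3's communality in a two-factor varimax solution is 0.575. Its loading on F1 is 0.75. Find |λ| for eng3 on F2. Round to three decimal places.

Under orthogonal rotation h² = Σλ², so λ_F2² = h² − (0.5625) = 0.575 − 0.5625 = 0.0125.
|λ| = √0.0125 = 0.1118.

0.112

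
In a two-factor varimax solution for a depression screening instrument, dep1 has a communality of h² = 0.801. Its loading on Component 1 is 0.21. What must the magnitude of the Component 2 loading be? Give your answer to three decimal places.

0.870

Under orthogonal rotation h² = Σλ², so λ_Component 2² = h² − (0.0441) = 0.801 − 0.0441 = 0.7569.
|λ| = √0.7569 = 0.8700.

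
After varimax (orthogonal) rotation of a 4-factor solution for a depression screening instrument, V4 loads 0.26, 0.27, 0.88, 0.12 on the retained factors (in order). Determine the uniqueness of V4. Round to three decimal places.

0.071

h² = 0.26² + 0.27² + 0.88² + 0.12² = 0.0676 + 0.0729 + 0.7744 + 0.0144 = 0.9293
Uniqueness u² = 1 − h² = 1 − 0.9293 = 0.0707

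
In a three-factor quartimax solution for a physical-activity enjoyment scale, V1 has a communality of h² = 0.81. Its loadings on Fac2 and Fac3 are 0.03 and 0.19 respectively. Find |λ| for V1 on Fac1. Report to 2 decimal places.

Under orthogonal rotation h² = Σλ², so λ_Fac1² = h² − (0.0370) = 0.81 − 0.0370 = 0.7730.
|λ| = √0.7730 = 0.8792.

0.88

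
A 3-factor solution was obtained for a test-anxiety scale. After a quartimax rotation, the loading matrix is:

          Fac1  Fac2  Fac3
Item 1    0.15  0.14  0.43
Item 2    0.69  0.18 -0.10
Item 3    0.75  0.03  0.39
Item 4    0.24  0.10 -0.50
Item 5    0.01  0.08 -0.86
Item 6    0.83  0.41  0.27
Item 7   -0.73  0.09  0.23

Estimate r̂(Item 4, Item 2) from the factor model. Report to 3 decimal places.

0.234

r̂ = Σ λ_i·λ_j across factors = (0.24)(0.69) + (0.10)(0.18) + (-0.50)(-0.10)
  = +0.1656 +0.0180 +0.0500 = 0.2336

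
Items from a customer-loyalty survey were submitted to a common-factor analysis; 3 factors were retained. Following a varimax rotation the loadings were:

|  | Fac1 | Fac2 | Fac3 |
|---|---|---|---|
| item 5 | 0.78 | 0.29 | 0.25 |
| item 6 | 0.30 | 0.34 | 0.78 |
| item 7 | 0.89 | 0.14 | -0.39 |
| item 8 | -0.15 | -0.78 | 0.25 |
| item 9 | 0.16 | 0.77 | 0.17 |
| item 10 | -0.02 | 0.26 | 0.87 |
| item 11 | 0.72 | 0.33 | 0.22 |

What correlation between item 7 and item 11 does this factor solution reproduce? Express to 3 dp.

r̂ = Σ λ_i·λ_j across factors = (0.89)(0.72) + (0.14)(0.33) + (-0.39)(0.22)
  = +0.6408 +0.0462 -0.0858 = 0.6012

0.601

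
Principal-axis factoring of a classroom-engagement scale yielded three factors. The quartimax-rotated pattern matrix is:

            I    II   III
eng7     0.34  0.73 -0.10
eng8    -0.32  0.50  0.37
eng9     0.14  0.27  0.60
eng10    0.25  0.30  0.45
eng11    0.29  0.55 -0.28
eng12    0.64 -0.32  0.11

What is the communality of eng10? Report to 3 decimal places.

0.355

h² = 0.25² + 0.30² + 0.45² = 0.0625 + 0.0900 + 0.2025 = 0.3550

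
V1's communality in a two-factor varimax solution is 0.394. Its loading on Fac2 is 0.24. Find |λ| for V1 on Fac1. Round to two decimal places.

Under orthogonal rotation h² = Σλ², so λ_Fac1² = h² − (0.0576) = 0.394 − 0.0576 = 0.3364.
|λ| = √0.3364 = 0.5800.

0.58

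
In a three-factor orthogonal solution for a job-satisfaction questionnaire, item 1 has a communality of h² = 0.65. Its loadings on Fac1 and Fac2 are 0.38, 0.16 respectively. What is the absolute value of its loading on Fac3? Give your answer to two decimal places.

Under orthogonal rotation h² = Σλ², so λ_Fac3² = h² − (0.1700) = 0.65 − 0.1700 = 0.4800.
|λ| = √0.4800 = 0.6928.

0.69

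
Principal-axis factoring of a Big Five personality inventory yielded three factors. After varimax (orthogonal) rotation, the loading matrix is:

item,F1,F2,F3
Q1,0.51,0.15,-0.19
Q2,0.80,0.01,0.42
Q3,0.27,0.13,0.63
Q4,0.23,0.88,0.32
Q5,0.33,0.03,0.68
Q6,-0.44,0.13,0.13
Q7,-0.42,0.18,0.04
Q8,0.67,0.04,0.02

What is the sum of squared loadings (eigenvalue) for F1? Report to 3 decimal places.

1.954

SS loadings for F1 = 0.51² + 0.80² + 0.27² + 0.23² + 0.33² + (-0.44)² + (-0.42)² + 0.67² = 0.2601 + 0.6400 + 0.0729 + 0.0529 + 0.1089 + 0.1936 + 0.1764 + 0.4489 = 1.9537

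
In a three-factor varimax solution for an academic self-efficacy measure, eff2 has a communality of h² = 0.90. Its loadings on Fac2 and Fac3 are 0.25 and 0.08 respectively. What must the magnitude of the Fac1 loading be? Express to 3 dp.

Under orthogonal rotation h² = Σλ², so λ_Fac1² = h² − (0.0689) = 0.90 − 0.0689 = 0.8311.
|λ| = √0.8311 = 0.9116.

0.912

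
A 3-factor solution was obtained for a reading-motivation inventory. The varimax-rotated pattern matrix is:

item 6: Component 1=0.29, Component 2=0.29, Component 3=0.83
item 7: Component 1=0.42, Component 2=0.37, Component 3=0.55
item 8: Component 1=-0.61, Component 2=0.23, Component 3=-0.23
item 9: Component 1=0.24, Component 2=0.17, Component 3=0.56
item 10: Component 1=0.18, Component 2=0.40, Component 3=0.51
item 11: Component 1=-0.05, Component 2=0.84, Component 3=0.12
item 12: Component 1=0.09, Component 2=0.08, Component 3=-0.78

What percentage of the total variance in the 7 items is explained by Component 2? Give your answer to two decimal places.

SS loadings for Component 2 = 0.29² + 0.37² + 0.23² + 0.17² + 0.40² + 0.84² + 0.08² = 1.1748
With 7 standardized items, total variance = 7. Proportion = 1.1748/7 = 0.1678 → 16.78%.

16.78%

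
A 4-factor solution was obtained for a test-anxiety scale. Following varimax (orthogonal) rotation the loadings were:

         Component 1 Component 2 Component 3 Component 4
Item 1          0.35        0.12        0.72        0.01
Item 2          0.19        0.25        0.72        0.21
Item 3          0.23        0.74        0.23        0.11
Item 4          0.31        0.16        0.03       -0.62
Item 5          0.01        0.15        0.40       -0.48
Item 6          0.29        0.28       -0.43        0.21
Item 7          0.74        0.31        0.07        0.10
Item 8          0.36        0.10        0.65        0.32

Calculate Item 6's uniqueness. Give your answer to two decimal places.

h² = 0.29² + 0.28² + (-0.43)² + 0.21² = 0.0841 + 0.0784 + 0.1849 + 0.0441 = 0.3915
Uniqueness u² = 1 − h² = 1 − 0.3915 = 0.6085

0.61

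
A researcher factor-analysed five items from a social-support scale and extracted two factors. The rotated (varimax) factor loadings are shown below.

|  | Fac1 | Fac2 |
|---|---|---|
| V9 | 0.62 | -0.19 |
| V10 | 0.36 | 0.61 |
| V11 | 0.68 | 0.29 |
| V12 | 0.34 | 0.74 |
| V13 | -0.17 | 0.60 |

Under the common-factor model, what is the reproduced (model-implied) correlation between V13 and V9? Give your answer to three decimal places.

-0.219

r̂ = Σ λ_i·λ_j across factors = (-0.17)(0.62) + (0.60)(-0.19)
  = -0.1054 -0.1140 = -0.2194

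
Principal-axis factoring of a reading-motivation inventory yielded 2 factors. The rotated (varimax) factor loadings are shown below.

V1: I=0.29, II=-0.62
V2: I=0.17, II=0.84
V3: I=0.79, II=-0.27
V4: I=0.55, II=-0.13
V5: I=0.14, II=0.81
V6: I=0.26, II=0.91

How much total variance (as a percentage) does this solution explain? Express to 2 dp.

63.18%

Communalities: 0.4685, 0.7345, 0.6970, 0.3194, 0.6757, 0.8957; Σh² = 3.7908.
Total variance with 6 standardized items is 6, so the solution explains 3.7908/6 = 0.6318 = 63.18%.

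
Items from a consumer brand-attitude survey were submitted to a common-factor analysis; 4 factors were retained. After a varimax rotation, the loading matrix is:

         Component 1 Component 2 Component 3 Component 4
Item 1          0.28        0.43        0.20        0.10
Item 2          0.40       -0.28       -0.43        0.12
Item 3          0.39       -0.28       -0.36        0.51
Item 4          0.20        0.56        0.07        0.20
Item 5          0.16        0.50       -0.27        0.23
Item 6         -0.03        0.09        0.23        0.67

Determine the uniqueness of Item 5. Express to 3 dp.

h² = 0.16² + 0.50² + (-0.27)² + 0.23² = 0.0256 + 0.2500 + 0.0729 + 0.0529 = 0.4014
Uniqueness u² = 1 − h² = 1 − 0.4014 = 0.5986

0.599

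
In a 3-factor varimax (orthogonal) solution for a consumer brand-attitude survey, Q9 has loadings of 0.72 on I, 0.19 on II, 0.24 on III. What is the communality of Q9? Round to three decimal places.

h² = 0.72² + 0.19² + 0.24² = 0.5184 + 0.0361 + 0.0576 = 0.6121

0.612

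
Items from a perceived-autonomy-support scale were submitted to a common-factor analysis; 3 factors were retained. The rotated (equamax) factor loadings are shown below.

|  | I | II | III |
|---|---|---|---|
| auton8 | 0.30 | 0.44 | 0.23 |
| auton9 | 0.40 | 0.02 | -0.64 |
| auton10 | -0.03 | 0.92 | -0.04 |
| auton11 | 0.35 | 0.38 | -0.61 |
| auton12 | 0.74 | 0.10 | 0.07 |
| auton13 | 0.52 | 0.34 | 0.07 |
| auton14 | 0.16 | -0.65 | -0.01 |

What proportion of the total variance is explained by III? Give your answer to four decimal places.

0.1209

SS loadings for III = 0.23² + (-0.64)² + (-0.04)² + (-0.61)² + 0.07² + 0.07² + (-0.01)² = 0.8461
Proportion of variance = 0.8461 / 7 = 0.1209.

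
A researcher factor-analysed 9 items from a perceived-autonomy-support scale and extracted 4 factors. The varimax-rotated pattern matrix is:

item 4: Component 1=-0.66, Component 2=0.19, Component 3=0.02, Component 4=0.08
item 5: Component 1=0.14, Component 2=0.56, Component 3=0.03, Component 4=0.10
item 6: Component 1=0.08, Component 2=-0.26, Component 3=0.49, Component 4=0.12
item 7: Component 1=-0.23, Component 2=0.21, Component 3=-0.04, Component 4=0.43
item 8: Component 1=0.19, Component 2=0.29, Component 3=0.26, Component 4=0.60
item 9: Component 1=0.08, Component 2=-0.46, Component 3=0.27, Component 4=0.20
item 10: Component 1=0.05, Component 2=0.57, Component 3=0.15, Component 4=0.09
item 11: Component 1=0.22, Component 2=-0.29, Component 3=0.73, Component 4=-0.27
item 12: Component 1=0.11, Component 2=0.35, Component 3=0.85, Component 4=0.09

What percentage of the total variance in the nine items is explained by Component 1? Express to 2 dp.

SS loadings for Component 1 = (-0.66)² + 0.14² + 0.08² + (-0.23)² + 0.19² + 0.08² + 0.05² + 0.22² + 0.11² = 0.6200
With 9 standardized items, total variance = 9. Proportion = 0.6200/9 = 0.0689 → 6.89%.

6.89%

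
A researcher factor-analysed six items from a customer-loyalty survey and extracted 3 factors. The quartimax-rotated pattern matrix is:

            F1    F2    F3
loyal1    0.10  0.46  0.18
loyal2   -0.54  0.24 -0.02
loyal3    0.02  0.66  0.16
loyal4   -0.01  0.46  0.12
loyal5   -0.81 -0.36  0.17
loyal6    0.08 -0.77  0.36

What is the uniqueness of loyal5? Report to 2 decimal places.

0.19

h² = (-0.81)² + (-0.36)² + 0.17² = 0.6561 + 0.1296 + 0.0289 = 0.8146
Uniqueness u² = 1 − h² = 1 − 0.8146 = 0.1854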